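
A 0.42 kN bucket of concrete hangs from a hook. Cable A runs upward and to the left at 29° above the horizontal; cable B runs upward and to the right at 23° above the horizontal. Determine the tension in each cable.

ΣF_x = 0: −T_A·cos29° + T_B·cos23° = 0 → T_B = 0.950152·T_A.
ΣF_y = 0: T_A·sin29° + T_B·sin23° = 0.42.
Substitute: T_A·(0.48481 + 0.950152·0.390731) = 0.42 → T_A = 0.490618 ≈ 0.4906 kN.
Then T_B = 0.950152 × 0.490618 = 0.4662 kN.

T_A = 0.4906 kN, T_B = 0.4662 kN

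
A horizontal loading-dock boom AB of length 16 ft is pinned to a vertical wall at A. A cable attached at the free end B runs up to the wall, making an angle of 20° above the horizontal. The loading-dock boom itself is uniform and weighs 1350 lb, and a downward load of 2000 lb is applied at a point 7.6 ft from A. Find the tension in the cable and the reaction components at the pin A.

ΣM about A: T·sin20°·16 − 1350·8 − 2000·7.6 = 0 → T = 26000/(16·0.34202) = 4751.18 ≈ 4751 lb.
ΣF_x = 0: A_x − T·cos20° = 0 → A_x = 4751.18 × 0.939693 = 4465 lb.
ΣF_y = 0: A_y + T·sin20° − 1350 − 2000 = 0 → A_y = 3350 − 4751.18 × 0.34202 = 1725 lb.

T = 4751 lb, A_x = 4465 lb, A_y = 1725 lb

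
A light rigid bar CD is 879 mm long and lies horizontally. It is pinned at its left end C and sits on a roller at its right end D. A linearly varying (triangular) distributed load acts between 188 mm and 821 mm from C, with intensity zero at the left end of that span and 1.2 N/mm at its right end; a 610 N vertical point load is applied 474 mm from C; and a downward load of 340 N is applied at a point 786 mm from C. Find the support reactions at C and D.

Resultant of the triangular load: ½ × 1.2 × 633 = 379.8 N, acting at 610 mm from C (one-third of the span from the peak).
ΣM about C: D_y·879 − (½·1.2·633)·610 − 610·474 − 340·786 = 0 → D_y = 788058/879 = 896.539 ≈ 896.5 N.
ΣF_y = 0: C_y + 896.539 − ½·1.2·633 − 610 − 340 = 0 → C_y = 433.3 N.
ΣF_x = 0: no horizontal applied forces, so C_x = 0.

C_x = 0, C_y = 433.3 N, D_y = 896.5 N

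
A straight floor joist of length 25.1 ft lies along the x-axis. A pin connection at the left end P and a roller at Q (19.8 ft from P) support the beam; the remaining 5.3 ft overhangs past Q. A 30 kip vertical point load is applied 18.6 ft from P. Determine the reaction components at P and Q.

P_x = 0, P_y = 1.818 kip, Q_y = 28.18 kip

Moments about P: Q_y·19.8 − 30·18.6 = 0 → Q_y = 558/19.8 = 28.1818 ≈ 28.18 kip.
ΣF_y = 0: P_y + 28.1818 − 30 = 0 → P_y = 1.818 kip.
ΣF_x = 0: no horizontal applied forces, so P_x = 0.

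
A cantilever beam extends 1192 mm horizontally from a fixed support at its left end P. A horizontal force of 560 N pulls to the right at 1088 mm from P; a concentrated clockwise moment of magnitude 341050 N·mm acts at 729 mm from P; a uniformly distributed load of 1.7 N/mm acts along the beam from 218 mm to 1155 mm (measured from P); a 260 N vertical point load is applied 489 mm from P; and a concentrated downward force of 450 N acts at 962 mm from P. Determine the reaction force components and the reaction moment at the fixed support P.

Resultant of the distributed load: 1.7 × 937 = 1592.9 N at 686.5 mm from P.
ΣF_x = 0: P_x + 560 = 0 → P_x = -560.0 N.
ΣF_y = 0: P_y − 1.7·937 − 260 − 450 = 0 → P_y = 2303 N.
ΣM about P: M_P − 341050 − (1.7·937)·686.5 − 260·489 − 450·962 = 0 → M_P = 1995000 N·mm.

P_x = -560.0 N, P_y = 2303 N, M_P = 1995000 N·mm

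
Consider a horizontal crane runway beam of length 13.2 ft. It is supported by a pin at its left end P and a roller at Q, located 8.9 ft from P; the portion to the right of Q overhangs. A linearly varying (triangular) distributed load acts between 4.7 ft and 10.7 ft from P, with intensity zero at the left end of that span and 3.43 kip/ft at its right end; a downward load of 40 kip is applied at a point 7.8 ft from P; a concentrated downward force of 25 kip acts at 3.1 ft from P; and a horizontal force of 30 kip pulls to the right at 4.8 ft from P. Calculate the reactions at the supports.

Resultant of the triangular load: ½ × 3.43 × 6 = 10.29 kip, acting at 8.7 ft from P (one-third of the span from the peak).
Moments about P: Q_y·8.9 − (½·3.43·6)·8.7 − 40·7.8 − 25·3.1 = 0 → Q_y = 479.023/8.9 = 53.8228 ≈ 53.82 kip.
ΣF_y = 0: P_y + 53.8228 − ½·3.43·6 − 40 − 25 = 0 → P_y = 21.47 kip.
ΣF_x = 0: P_x + 30 = 0 → P_x = -30.00 kip.

P_x = -30.00 kip, P_y = 21.47 kip, Q_y = 53.82 kip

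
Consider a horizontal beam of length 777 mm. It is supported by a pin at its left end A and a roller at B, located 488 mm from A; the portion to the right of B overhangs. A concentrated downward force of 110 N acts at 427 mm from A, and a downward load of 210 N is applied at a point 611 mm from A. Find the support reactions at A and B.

ΣM about A: B_y·488 − 110·427 − 210·611 = 0 → B_y = 175280/488 = 359.18 ≈ 359.2 N.
ΣF_y = 0: A_y + 359.18 − 110 − 210 = 0 → A_y = -39.18 N.
ΣF_x = 0: no horizontal applied forces, so A_x = 0.

A_x = 0, A_y = -39.18 N, B_y = 359.2 N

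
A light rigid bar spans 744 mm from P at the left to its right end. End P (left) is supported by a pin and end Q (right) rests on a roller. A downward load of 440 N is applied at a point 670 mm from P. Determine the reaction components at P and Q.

P_x = 0, P_y = 43.76 N, Q_y = 396.2 N

Moments about P: Q_y·744 − 440·670 = 0 → Q_y = 294800/744 = 396.237 ≈ 396.2 N.
ΣF_y = 0: P_y + 396.237 − 440 = 0 → P_y = 43.76 N.
ΣF_x = 0: no horizontal applied forces, so P_x = 0.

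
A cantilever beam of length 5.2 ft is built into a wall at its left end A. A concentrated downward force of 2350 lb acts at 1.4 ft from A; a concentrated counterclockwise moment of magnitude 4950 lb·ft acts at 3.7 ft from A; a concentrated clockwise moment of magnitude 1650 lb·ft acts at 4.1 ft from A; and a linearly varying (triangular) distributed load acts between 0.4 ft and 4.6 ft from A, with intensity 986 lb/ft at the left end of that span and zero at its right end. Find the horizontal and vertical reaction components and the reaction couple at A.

Resultant of the triangular load: ½ × 986 × 4.2 = 2070.6 lb, acting at 1.8 ft from A (one-third of the span from the peak).
ΣF_x = 0: A_x = 0.
ΣF_y = 0: A_y − 2350 − ½·986·4.2 = 0 → A_y = 4421 lb.
ΣM about A: M_A − 2350·1.4 + 4950 − 1650 − (½·986·4.2)·1.8 = 0 → M_A = 3717 lb·ft.

A_x = 0, A_y = 4421 lb, M_A = 3717 lb·ft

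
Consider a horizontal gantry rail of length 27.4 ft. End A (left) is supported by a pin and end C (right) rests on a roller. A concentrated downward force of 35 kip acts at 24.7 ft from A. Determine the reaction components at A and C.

ΣM about A: C_y·27.4 − 35·24.7 = 0 → C_y = 864.5/27.4 = 31.5511 ≈ 31.55 kip.
ΣF_y = 0: A_y + 31.5511 − 35 = 0 → A_y = 3.449 kip.
ΣF_x = 0: no horizontal applied forces, so A_x = 0.

A_x = 0, A_y = 3.449 kip, C_y = 31.55 kip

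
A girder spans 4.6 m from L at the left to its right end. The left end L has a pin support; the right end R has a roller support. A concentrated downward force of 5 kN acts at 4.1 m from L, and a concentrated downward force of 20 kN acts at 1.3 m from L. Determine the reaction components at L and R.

ΣM about L: R_y·4.6 − 5·4.1 − 20·1.3 = 0 → R_y = 46.5/4.6 = 10.1087 ≈ 10.11 kN.
ΣF_y = 0: L_y + 10.1087 − 5 − 20 = 0 → L_y = 14.89 kN.
ΣF_x = 0: no horizontal applied forces, so L_x = 0.

L_x = 0, L_y = 14.89 kN, R_y = 10.11 kN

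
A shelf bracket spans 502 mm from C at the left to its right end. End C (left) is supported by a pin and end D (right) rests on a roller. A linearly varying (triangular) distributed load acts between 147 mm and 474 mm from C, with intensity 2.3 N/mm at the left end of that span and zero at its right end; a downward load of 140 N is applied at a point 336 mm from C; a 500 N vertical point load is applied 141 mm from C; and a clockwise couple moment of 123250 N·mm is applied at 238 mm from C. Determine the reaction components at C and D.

C_x = 0, C_y = 344.6 N, D_y = 671.4 N

Resultant of the triangular load: ½ × 2.3 × 327 = 376.05 N, acting at 256 mm from C (one-third of the span from the peak).
ΣM about C: D_y·502 − (½·2.3·327)·256 − 140·336 − 500·141 − 123250 = 0 → D_y = 337058.8/502 = 671.432 ≈ 671.4 N.
ΣF_y = 0: C_y + 671.432 − ½·2.3·327 − 140 − 500 = 0 → C_y = 344.6 N.
ΣF_x = 0: no horizontal applied forces, so C_x = 0.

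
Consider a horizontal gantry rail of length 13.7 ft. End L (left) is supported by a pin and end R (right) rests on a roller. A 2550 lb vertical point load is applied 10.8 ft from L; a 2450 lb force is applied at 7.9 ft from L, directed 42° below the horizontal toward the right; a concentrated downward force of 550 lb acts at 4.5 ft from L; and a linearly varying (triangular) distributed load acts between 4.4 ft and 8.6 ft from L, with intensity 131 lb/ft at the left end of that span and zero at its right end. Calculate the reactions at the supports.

Resultant of the triangular load: ½ × 131 × 4.2 = 275.1 lb, acting at 5.8 ft from L (one-third of the span from the peak).
Taking moments about L: R_y·13.7 − 2550·10.8 − 2450·sin42°·7.9 − 550·4.5 − (½·131·4.2)·5.8 = 0 → R_y = 44561.6/13.7 = 3252.67 ≈ 3253 lb.
ΣF_y = 0: L_y + 3252.67 − 2550 − 2450·sin42° − 550 − ½·131·4.2 = 0 → L_y = 1762 lb.
ΣF_x = 0: L_x + 2450·cos42° = 0 → L_x = -1821 lb.

L_x = -1821 lb, L_y = 1762 lb, R_y = 3253 lb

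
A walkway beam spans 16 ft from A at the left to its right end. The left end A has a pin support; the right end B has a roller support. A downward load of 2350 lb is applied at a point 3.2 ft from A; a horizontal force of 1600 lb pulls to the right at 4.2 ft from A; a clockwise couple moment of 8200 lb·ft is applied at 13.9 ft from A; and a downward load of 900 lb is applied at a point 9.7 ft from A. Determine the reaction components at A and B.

A_x = -1600 lb, A_y = 1722 lb, B_y = 1528 lb

Moments about A: B_y·16 − 2350·3.2 − 8200 − 900·9.7 = 0 → B_y = 24450/16 = 1528.12 ≈ 1528 lb.
ΣF_y = 0: A_y + 1528.12 − 2350 − 900 = 0 → A_y = 1722 lb.
ΣF_x = 0: A_x + 1600 = 0 → A_x = -1600 lb.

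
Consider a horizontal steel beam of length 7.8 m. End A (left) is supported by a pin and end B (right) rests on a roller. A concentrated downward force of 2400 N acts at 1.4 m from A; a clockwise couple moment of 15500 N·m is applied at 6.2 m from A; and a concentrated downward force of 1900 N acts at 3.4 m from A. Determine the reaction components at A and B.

A_x = 0, A_y = 1054 N, B_y = 3246 N

ΣM about A: B_y·7.8 − 2400·1.4 − 15500 − 1900·3.4 = 0 → B_y = 25320/7.8 = 3246.15 ≈ 3246 N.
ΣF_y = 0: A_y + 3246.15 − 2400 − 1900 = 0 → A_y = 1054 N.
ΣF_x = 0: no horizontal applied forces, so A_x = 0.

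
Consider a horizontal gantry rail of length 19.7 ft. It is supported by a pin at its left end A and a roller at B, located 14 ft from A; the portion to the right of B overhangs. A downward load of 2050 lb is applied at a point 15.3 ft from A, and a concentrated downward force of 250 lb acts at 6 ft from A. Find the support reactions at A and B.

A_x = 0, A_y = -47.50 lb, B_y = 2348 lb

Moments about A: B_y·14 − 2050·15.3 − 250·6 = 0 → B_y = 32865/14 = 2347.5 ≈ 2348 lb.
ΣF_y = 0: A_y + 2347.5 − 2050 − 250 = 0 → A_y = -47.50 lb.
ΣF_x = 0: no horizontal applied forces, so A_x = 0.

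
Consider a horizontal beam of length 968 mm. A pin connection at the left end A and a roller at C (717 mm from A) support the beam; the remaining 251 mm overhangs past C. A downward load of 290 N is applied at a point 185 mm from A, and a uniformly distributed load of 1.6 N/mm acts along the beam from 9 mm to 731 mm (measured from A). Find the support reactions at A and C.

A_x = 0, A_y = 774.2 N, C_y = 671.0 N

Resultant of the distributed load: 1.6 × 722 = 1155.2 N at 370 mm from A.
ΣM about A: C_y·717 − 290·185 − (1.6·722)·370 = 0 → C_y = 481074/717 = 670.954 ≈ 671.0 N.
ΣF_y = 0: A_y + 670.954 − 290 − 1.6·722 = 0 → A_y = 774.2 N.
ΣF_x = 0: no horizontal applied forces, so A_x = 0.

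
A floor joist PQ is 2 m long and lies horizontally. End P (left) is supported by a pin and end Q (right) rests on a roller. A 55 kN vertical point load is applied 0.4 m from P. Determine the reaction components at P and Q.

P_x = 0, P_y = 44.00 kN, Q_y = 11.00 kN

ΣM about P: Q_y·2 − 55·0.4 = 0 → Q_y = 22/2 = 11.00 kN.
ΣF_y = 0: P_y + 11 − 55 = 0 → P_y = 44.00 kN.
ΣF_x = 0: no horizontal applied forces, so P_x = 0.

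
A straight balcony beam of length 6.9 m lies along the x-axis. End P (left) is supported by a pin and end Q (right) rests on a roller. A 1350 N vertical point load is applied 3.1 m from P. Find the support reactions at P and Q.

P_x = 0, P_y = 743.5 N, Q_y = 606.5 N

Taking moments about P: Q_y·6.9 − 1350·3.1 = 0 → Q_y = 4185/6.9 = 606.522 ≈ 606.5 N.
ΣF_y = 0: P_y + 606.522 − 1350 = 0 → P_y = 743.5 N.
ΣF_x = 0: no horizontal applied forces, so P_x = 0.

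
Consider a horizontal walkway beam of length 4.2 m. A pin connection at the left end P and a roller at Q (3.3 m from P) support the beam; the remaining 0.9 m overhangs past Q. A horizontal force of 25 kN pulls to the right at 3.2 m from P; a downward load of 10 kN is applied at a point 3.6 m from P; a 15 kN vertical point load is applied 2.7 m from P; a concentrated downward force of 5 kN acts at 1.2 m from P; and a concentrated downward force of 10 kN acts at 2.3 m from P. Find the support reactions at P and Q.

P_x = -25.00 kN, P_y = 8.030 kN, Q_y = 31.97 kN

ΣM about P: Q_y·3.3 − 10·3.6 − 15·2.7 − 5·1.2 − 10·2.3 = 0 → Q_y = 105.5/3.3 = 31.9697 ≈ 31.97 kN.
ΣF_y = 0: P_y + 31.9697 − 10 − 15 − 5 − 10 = 0 → P_y = 8.030 kN.
ΣF_x = 0: P_x + 25 = 0 → P_x = -25.00 kN.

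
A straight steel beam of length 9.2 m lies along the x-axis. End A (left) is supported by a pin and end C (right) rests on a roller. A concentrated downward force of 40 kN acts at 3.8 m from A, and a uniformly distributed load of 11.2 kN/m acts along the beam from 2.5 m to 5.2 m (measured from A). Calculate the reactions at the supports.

Resultant of the distributed load: 11.2 × 2.7 = 30.24 kN at 3.85 m from A.
Moments about A: C_y·9.2 − 40·3.8 − (11.2·2.7)·3.85 = 0 → C_y = 268.424/9.2 = 29.1765 ≈ 29.18 kN.
ΣF_y = 0: A_y + 29.1765 − 40 − 11.2·2.7 = 0 → A_y = 41.06 kN.
ΣF_x = 0: no horizontal applied forces, so A_x = 0.

A_x = 0, A_y = 41.06 kN, C_y = 29.18 kN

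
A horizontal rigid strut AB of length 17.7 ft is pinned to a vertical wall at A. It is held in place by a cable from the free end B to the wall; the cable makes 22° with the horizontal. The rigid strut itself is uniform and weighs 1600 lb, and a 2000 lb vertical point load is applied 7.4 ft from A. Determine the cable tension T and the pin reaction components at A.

ΣM about A: T·sin22°·17.7 − 1600·8.85 − 2000·7.4 = 0 → T = 28960/(17.7·0.374607) = 4367.67 ≈ 4368 lb.
ΣF_x = 0: A_x − T·cos22° = 0 → A_x = 4367.67 × 0.927184 = 4050 lb.
ΣF_y = 0: A_y + T·sin22° − 1600 − 2000 = 0 → A_y = 3600 − 4367.67 × 0.374607 = 1964 lb.

T = 4368 lb, A_x = 4050 lb, A_y = 1964 lb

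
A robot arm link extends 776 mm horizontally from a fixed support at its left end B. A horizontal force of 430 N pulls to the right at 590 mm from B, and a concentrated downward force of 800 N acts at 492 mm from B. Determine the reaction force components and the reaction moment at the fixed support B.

ΣF_x = 0: B_x + 430 = 0 → B_x = -430.0 N.
ΣF_y = 0: B_y − 800 = 0 → B_y = 800.0 N.
ΣM about B: M_B − 800·492 = 0 → M_B = 393600 N·mm.

B_x = -430.0 N, B_y = 800.0 N, M_B = 393600 N·mm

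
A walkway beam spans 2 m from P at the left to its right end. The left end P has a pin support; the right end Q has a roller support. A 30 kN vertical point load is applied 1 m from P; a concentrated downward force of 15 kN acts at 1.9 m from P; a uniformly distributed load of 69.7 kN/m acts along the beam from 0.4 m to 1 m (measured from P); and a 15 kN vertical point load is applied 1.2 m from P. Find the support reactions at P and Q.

P_x = 0, P_y = 48.93 kN, Q_y = 52.89 kN

Resultant of the distributed load: 69.7 × 0.6 = 41.82 kN at 0.7 m from P.
Taking moments about P: Q_y·2 − 30·1 − 15·1.9 − (69.7·0.6)·0.7 − 15·1.2 = 0 → Q_y = 105.774/2 = 52.887 ≈ 52.89 kN.
ΣF_y = 0: P_y + 52.887 − 30 − 15 − 69.7·0.6 − 15 = 0 → P_y = 48.93 kN.
ΣF_x = 0: no horizontal applied forces, so P_x = 0.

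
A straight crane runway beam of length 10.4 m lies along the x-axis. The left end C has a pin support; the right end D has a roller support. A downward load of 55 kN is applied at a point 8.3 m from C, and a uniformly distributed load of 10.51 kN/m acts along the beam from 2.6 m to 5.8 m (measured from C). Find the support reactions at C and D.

Resultant of the distributed load: 10.51 × 3.2 = 33.632 kN at 4.2 m from C.
Moments about C: D_y·10.4 − 55·8.3 − (10.51·3.2)·4.2 = 0 → D_y = 597.7544/10.4 = 57.4764 ≈ 57.48 kN.
ΣF_y = 0: C_y + 57.4764 − 55 − 10.51·3.2 = 0 → C_y = 31.16 kN.
ΣF_x = 0: no horizontal applied forces, so C_x = 0.

C_x = 0, C_y = 31.16 kN, D_y = 57.48 kN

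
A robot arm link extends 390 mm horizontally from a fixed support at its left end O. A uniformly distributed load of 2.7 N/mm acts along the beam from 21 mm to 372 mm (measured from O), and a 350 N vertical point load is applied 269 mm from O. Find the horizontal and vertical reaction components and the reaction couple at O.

Resultant of the distributed load: 2.7 × 351 = 947.7 N at 196.5 mm from O.
ΣF_x = 0: O_x = 0.
ΣF_y = 0: O_y − 2.7·351 − 350 = 0 → O_y = 1298 N.
ΣM about O: M_O − (2.7·351)·196.5 − 350·269 = 0 → M_O = 280400 N·mm.

O_x = 0, O_y = 1298 N, M_O = 280400 N·mm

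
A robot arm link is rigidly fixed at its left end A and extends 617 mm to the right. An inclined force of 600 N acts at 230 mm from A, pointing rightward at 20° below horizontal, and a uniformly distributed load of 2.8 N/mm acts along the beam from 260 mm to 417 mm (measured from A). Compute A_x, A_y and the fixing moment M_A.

Resultant of the distributed load: 2.8 × 157 = 439.6 N at 338.5 mm from A.
ΣF_x = 0: A_x + 600·cos20° = 0 → A_x = -563.8 N.
ΣF_y = 0: A_y − 600·sin20° − 2.8·157 = 0 → A_y = 644.8 N.
ΣM about A: M_A − 600·sin20°·230 − (2.8·157)·338.5 = 0 → M_A = 196000 N·mm.

A_x = -563.8 N, A_y = 644.8 N, M_A = 196000 N·mm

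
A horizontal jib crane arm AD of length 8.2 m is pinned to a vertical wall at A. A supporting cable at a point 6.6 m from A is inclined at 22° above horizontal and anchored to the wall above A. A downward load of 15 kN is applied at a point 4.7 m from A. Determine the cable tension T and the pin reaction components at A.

T = 28.51 kN, A_x = 26.44 kN, A_y = 4.318 kN

ΣM about A: T·sin22°·6.6 − 15·4.7 = 0 → T = 70.5/(6.6·0.374607) = 28.5147 ≈ 28.51 kN.
ΣF_x = 0: A_x − T·cos22° = 0 → A_x = 28.5147 × 0.927184 = 26.44 kN.
ΣF_y = 0: A_y + T·sin22° − 15 = 0 → A_y = 15 − 28.5147 × 0.374607 = 4.318 kN.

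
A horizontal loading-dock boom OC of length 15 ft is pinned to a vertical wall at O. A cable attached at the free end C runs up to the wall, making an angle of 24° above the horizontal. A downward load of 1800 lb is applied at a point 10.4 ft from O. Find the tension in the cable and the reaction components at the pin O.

T = 3068 lb, O_x = 2803 lb, O_y = 552.0 lb

ΣM about O: T·sin24°·15 − 1800·10.4 = 0 → T = 18720/(15·0.406737) = 3068.32 ≈ 3068 lb.
ΣF_x = 0: O_x − T·cos24° = 0 → O_x = 3068.32 × 0.913545 = 2803 lb.
ΣF_y = 0: O_y + T·sin24° − 1800 = 0 → O_y = 1800 − 3068.32 × 0.406737 = 552.0 lb.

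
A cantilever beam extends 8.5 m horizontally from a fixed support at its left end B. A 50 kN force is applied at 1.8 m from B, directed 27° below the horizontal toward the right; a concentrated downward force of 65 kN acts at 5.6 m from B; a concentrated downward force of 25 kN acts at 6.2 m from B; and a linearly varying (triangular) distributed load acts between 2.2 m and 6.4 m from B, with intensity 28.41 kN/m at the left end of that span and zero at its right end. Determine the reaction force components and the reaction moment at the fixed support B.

Resultant of the triangular load: ½ × 28.41 × 4.2 = 59.661 kN, acting at 3.6 m from B (one-third of the span from the peak).
ΣF_x = 0: B_x + 50·cos27° = 0 → B_x = -44.55 kN.
ΣF_y = 0: B_y − 50·sin27° − 65 − 25 − ½·28.41·4.2 = 0 → B_y = 172.4 kN.
ΣM about B: M_B − 50·sin27°·1.8 − 65·5.6 − 25·6.2 − (½·28.41·4.2)·3.6 = 0 → M_B = 774.6 kN·m.

B_x = -44.55 kN, B_y = 172.4 kN, M_B = 774.6 kN·m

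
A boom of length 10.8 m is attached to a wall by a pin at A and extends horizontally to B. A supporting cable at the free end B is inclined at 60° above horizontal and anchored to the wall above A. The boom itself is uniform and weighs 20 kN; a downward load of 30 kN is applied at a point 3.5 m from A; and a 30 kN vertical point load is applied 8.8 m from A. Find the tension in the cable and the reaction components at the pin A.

T = 51.00 kN, A_x = 25.50 kN, A_y = 35.83 kN

ΣM about A: T·sin60°·10.8 − 20·5.4 − 30·3.5 − 30·8.8 = 0 → T = 477/(10.8·0.866025) = 50.9993 ≈ 51.00 kN.
ΣF_x = 0: A_x − T·cos60° = 0 → A_x = 50.9993 × 0.5 = 25.50 kN.
ΣF_y = 0: A_y + T·sin60° − 20 − 30 − 30 = 0 → A_y = 80 − 50.9993 × 0.866025 = 35.83 kN.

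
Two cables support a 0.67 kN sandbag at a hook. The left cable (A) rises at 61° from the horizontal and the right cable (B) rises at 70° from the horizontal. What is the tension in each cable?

ΣF_x = 0: −T_A·cos61° + T_B·cos70° = 0 → T_B = 1.41749·T_A.
ΣF_y = 0: T_A·sin61° + T_B·sin70° = 0.67.
Substitute: T_A·(0.87462 + 1.41749·0.939693) = 0.67 → T_A = 0.303631 ≈ 0.3036 kN.
Then T_B = 1.41749 × 0.303631 = 0.4304 kN.

T_A = 0.3036 kN, T_B = 0.4304 kN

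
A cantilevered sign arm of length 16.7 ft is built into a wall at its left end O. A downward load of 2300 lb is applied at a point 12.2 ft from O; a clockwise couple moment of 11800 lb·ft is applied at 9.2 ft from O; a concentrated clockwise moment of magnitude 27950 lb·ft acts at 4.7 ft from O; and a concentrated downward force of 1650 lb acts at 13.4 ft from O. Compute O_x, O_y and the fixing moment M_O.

O_x = 0, O_y = 3950 lb, M_O = 89920 lb·ft

ΣF_x = 0: O_x = 0.
ΣF_y = 0: O_y − 2300 − 1650 = 0 → O_y = 3950 lb.
ΣM about O: M_O − 2300·12.2 − 11800 − 27950 − 1650·13.4 = 0 → M_O = 89920 lb·ft.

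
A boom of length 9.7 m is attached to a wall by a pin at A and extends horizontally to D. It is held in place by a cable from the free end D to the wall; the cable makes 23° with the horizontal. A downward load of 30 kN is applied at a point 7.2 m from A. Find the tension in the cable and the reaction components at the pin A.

ΣM about A: T·sin23°·9.7 − 30·7.2 = 0 → T = 216/(9.7·0.390731) = 56.9907 ≈ 56.99 kN.
ΣF_x = 0: A_x − T·cos23° = 0 → A_x = 56.9907 × 0.920505 = 52.46 kN.
ΣF_y = 0: A_y + T·sin23° − 30 = 0 → A_y = 30 − 56.9907 × 0.390731 = 7.732 kN.

T = 56.99 kN, A_x = 52.46 kN, A_y = 7.732 kN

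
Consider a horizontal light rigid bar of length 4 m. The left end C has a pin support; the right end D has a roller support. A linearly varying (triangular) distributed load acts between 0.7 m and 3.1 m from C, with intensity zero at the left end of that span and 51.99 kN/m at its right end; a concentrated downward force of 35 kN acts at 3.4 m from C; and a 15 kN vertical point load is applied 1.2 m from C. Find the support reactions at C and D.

Resultant of the triangular load: ½ × 51.99 × 2.4 = 62.388 kN, acting at 2.3 m from C (one-third of the span from the peak).
ΣM about C: D_y·4 − (½·51.99·2.4)·2.3 − 35·3.4 − 15·1.2 = 0 → D_y = 280.4924/4 = 70.1231 ≈ 70.12 kN.
ΣF_y = 0: C_y + 70.1231 − ½·51.99·2.4 − 35 − 15 = 0 → C_y = 42.26 kN.
ΣF_x = 0: no horizontal applied forces, so C_x = 0.

C_x = 0, C_y = 42.26 kN, D_y = 70.12 kN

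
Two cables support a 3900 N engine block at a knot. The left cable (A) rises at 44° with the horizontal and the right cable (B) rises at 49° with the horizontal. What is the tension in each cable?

T_A = 2562 N, T_B = 2809 N

ΣF_x = 0: −T_A·cos44° + T_B·cos49° = 0 → T_B = 1.09646·T_A.
ΣF_y = 0: T_A·sin44° + T_B·sin49° = 3900.
Substitute: T_A·(0.694658 + 1.09646·0.75471) = 3900 → T_A = 2562.14 ≈ 2562 N.
Then T_B = 1.09646 × 2562.14 = 2809 N.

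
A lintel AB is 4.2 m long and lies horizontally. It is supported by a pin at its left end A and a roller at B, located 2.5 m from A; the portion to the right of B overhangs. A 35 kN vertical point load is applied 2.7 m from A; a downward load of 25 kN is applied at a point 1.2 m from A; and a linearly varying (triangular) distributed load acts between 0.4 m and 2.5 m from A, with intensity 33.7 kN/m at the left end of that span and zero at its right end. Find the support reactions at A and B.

A_x = 0, A_y = 30.02 kN, B_y = 65.37 kN

Resultant of the triangular load: ½ × 33.7 × 2.1 = 35.385 kN, acting at 1.1 m from A (one-third of the span from the peak).
ΣM about A: B_y·2.5 − 35·2.7 − 25·1.2 − (½·33.7·2.1)·1.1 = 0 → B_y = 163.4235/2.5 = 65.3694 ≈ 65.37 kN.
ΣF_y = 0: A_y + 65.3694 − 35 − 25 − ½·33.7·2.1 = 0 → A_y = 30.02 kN.
ΣF_x = 0: no horizontal applied forces, so A_x = 0.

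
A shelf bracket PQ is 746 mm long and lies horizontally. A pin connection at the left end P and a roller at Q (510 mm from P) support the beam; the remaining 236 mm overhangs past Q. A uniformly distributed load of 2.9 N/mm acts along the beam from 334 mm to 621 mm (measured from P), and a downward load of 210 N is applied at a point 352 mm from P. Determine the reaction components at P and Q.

P_x = 0, P_y = 118.1 N, Q_y = 924.2 N

Resultant of the distributed load: 2.9 × 287 = 832.3 N at 477.5 mm from P.
Moments about P: Q_y·510 − (2.9·287)·477.5 − 210·352 = 0 → Q_y = 471343.25/510 = 924.202 ≈ 924.2 N.
ΣF_y = 0: P_y + 924.202 − 2.9·287 − 210 = 0 → P_y = 118.1 N.
ΣF_x = 0: no horizontal applied forces, so P_x = 0.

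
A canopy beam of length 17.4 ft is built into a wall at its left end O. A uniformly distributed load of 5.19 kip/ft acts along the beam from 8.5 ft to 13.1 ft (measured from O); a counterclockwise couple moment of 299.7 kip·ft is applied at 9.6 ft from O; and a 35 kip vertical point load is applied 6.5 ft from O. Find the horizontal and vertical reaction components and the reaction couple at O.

O_x = 0, O_y = 58.87 kip, M_O = 185.6 kip·ft

Resultant of the distributed load: 5.19 × 4.6 = 23.874 kip at 10.8 ft from O.
ΣF_x = 0: O_x = 0.
ΣF_y = 0: O_y − 5.19·4.6 − 35 = 0 → O_y = 58.87 kip.
ΣM about O: M_O − (5.19·4.6)·10.8 + 299.7 − 35·6.5 = 0 → M_O = 185.6 kip·ft.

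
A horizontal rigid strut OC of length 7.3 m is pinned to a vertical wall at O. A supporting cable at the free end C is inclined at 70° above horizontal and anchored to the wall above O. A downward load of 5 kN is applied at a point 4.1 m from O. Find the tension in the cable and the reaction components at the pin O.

ΣM about O: T·sin70°·7.3 − 5·4.1 = 0 → T = 20.5/(7.3·0.939693) = 2.98844 ≈ 2.988 kN.
ΣF_x = 0: O_x − T·cos70° = 0 → O_x = 2.98844 × 0.34202 = 1.022 kN.
ΣF_y = 0: O_y + T·sin70° − 5 = 0 → O_y = 5 − 2.98844 × 0.939693 = 2.192 kN.

T = 2.988 kN, O_x = 1.022 kN, O_y = 2.192 kN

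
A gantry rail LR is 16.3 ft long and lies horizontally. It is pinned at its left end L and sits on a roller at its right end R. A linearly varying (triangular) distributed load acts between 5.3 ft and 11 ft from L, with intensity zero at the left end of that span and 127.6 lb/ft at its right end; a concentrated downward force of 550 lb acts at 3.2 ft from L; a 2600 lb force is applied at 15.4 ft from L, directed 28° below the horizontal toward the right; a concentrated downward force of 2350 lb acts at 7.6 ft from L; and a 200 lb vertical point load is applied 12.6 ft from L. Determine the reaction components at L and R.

Resultant of the triangular load: ½ × 127.6 × 5.7 = 363.66 lb, acting at 9.1 ft from L (one-third of the span from the peak).
Moments about L: R_y·16.3 − (½·127.6·5.7)·9.1 − 550·3.2 − 2600·sin28°·15.4 − 2350·7.6 − 200·12.6 = 0 → R_y = 44246.9/16.3 = 2714.53 ≈ 2715 lb.
ΣF_y = 0: L_y + 2714.53 − ½·127.6·5.7 − 550 − 2600·sin28° − 2350 − 200 = 0 → L_y = 1970 lb.
ΣF_x = 0: L_x + 2600·cos28° = 0 → L_x = -2296 lb.

L_x = -2296 lb, L_y = 1970 lb, R_y = 2715 lb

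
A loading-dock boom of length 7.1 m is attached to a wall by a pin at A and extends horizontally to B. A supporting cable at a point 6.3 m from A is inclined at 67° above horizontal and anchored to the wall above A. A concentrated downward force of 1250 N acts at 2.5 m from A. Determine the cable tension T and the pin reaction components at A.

ΣM about A: T·sin67°·6.3 − 1250·2.5 = 0 → T = 3125/(6.3·0.920505) = 538.869 ≈ 538.9 N.
ΣF_x = 0: A_x − T·cos67° = 0 → A_x = 538.869 × 0.390731 = 210.6 N.
ΣF_y = 0: A_y + T·sin67° − 1250 = 0 → A_y = 1250 − 538.869 × 0.920505 = 754.0 N.

T = 538.9 N, A_x = 210.6 N, A_y = 754.0 N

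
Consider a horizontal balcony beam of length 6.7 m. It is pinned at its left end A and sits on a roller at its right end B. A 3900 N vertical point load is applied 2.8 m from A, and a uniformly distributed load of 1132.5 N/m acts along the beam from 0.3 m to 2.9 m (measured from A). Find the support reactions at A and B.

A_x = 0, A_y = 4511 N, B_y = 2333 N

Resultant of the distributed load: 1132.5 × 2.6 = 2944.5 N at 1.6 m from A.
Moments about A: B_y·6.7 − 3900·2.8 − (1132.5·2.6)·1.6 = 0 → B_y = 15631.2/6.7 = 2333.01 ≈ 2333 N.
ΣF_y = 0: A_y + 2333.01 − 3900 − 1132.5·2.6 = 0 → A_y = 4511 N.
ΣF_x = 0: no horizontal applied forces, so A_x = 0.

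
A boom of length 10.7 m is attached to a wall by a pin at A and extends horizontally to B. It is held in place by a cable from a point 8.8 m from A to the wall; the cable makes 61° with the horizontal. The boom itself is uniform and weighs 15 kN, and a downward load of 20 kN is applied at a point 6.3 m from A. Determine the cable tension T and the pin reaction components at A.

T = 26.80 kN, A_x = 12.99 kN, A_y = 11.56 kN

ΣM about A: T·sin61°·8.8 − 15·5.35 − 20·6.3 = 0 → T = 206.25/(8.8·0.87462) = 26.7974 ≈ 26.80 kN.
ΣF_x = 0: A_x − T·cos61° = 0 → A_x = 26.7974 × 0.48481 = 12.99 kN.
ΣF_y = 0: A_y + T·sin61° − 15 − 20 = 0 → A_y = 35 − 26.7974 × 0.87462 = 11.56 kN.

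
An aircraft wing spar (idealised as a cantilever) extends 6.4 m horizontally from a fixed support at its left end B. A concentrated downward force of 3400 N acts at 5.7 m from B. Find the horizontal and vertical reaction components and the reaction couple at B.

ΣF_x = 0: B_x = 0.
ΣF_y = 0: B_y − 3400 = 0 → B_y = 3400 N.
ΣM about B: M_B − 3400·5.7 = 0 → M_B = 19380 N·m.

B_x = 0, B_y = 3400 N, M_B = 19380 N·m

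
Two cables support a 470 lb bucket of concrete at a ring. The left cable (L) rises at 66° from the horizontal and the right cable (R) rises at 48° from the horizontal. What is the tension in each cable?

T_L = 344.3 lb, T_R = 209.3 lb

ΣF_x = 0: −T_L·cos66° + T_R·cos48° = 0 → T_R = 0.607858·T_L.
ΣF_y = 0: T_L·sin66° + T_R·sin48° = 470.
Substitute: T_L·(0.913545 + 0.607858·0.743145) = 470 → T_L = 344.254 ≈ 344.3 lb.
Then T_R = 0.607858 × 344.254 = 209.3 lb.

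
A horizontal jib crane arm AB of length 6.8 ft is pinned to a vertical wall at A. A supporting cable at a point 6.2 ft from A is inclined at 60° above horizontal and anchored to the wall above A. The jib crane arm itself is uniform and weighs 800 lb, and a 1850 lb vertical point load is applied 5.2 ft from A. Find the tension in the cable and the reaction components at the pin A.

T = 2298 lb, A_x = 1149 lb, A_y = 659.7 lb

ΣM about A: T·sin60°·6.2 − 800·3.4 − 1850·5.2 = 0 → T = 12340/(6.2·0.866025) = 2298.23 ≈ 2298 lb.
ΣF_x = 0: A_x − T·cos60° = 0 → A_x = 2298.23 × 0.5 = 1149 lb.
ΣF_y = 0: A_y + T·sin60° − 800 − 1850 = 0 → A_y = 2650 − 2298.23 × 0.866025 = 659.7 lb.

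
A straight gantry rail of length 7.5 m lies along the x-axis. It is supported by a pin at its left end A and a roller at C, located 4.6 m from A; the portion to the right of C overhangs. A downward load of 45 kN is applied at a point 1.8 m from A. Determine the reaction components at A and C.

A_x = 0, A_y = 27.39 kN, C_y = 17.61 kN

ΣM about A: C_y·4.6 − 45·1.8 = 0 → C_y = 81/4.6 = 17.6087 ≈ 17.61 kN.
ΣF_y = 0: A_y + 17.6087 − 45 = 0 → A_y = 27.39 kN.
ΣF_x = 0: no horizontal applied forces, so A_x = 0.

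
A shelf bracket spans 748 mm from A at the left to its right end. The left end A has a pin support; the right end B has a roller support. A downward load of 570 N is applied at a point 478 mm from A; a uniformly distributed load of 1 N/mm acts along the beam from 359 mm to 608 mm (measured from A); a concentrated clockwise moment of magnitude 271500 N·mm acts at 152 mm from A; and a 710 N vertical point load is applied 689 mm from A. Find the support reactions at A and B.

A_x = 0, A_y = -13.17 N, B_y = 1542 N

Resultant of the distributed load: 1 × 249 = 249 N at 483.5 mm from A.
Taking moments about A: B_y·748 − 570·478 − (1·249)·483.5 − 271500 − 710·689 = 0 → B_y = 1153541.5/748 = 1542.17 ≈ 1542 N.
ΣF_y = 0: A_y + 1542.17 − 570 − 1·249 − 710 = 0 → A_y = -13.17 N.
ΣF_x = 0: no horizontal applied forces, so A_x = 0.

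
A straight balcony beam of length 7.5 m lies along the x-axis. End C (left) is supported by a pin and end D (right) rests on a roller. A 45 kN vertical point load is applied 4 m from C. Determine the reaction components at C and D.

C_x = 0, C_y = 21.00 kN, D_y = 24.00 kN

Moments about C: D_y·7.5 − 45·4 = 0 → D_y = 180/7.5 = 24.00 kN.
ΣF_y = 0: C_y + 24 − 45 = 0 → C_y = 21.00 kN.
ΣF_x = 0: no horizontal applied forces, so C_x = 0.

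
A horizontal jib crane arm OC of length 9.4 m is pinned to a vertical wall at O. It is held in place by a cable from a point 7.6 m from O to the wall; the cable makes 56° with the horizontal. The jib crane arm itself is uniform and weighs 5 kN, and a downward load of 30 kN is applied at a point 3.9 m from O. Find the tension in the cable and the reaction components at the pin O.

T = 22.30 kN, O_x = 12.47 kN, O_y = 16.51 kN

ΣM about O: T·sin56°·7.6 − 5·4.7 − 30·3.9 = 0 → T = 140.5/(7.6·0.829038) = 22.2991 ≈ 22.30 kN.
ΣF_x = 0: O_x − T·cos56° = 0 → O_x = 22.2991 × 0.559193 = 12.47 kN.
ΣF_y = 0: O_y + T·sin56° − 5 − 30 = 0 → O_y = 35 − 22.2991 × 0.829038 = 16.51 kN.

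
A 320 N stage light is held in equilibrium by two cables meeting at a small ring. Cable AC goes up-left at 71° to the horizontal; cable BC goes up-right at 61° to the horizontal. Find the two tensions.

T_AC = 208.8 N, T_BC = 140.2 N

ΣF_x = 0: −T_AC·cos71° + T_BC·cos61° = 0 → T_BC = 0.671538·T_AC.
ΣF_y = 0: T_AC·sin71° + T_BC·sin61° = 320.
Substitute: T_AC·(0.945519 + 0.671538·0.87462) = 320 → T_AC = 208.76 ≈ 208.8 N.
Then T_BC = 0.671538 × 208.76 = 140.2 N.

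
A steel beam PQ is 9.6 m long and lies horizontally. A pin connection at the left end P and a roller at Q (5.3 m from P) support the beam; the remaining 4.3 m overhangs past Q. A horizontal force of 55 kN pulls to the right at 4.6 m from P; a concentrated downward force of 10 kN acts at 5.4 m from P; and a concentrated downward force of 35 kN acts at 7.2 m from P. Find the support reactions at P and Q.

Moments about P: Q_y·5.3 − 10·5.4 − 35·7.2 = 0 → Q_y = 306/5.3 = 57.7358 ≈ 57.74 kN.
ΣF_y = 0: P_y + 57.7358 − 10 − 35 = 0 → P_y = -12.74 kN.
ΣF_x = 0: P_x + 55 = 0 → P_x = -55.00 kN.

P_x = -55.00 kN, P_y = -12.74 kN, Q_y = 57.74 kN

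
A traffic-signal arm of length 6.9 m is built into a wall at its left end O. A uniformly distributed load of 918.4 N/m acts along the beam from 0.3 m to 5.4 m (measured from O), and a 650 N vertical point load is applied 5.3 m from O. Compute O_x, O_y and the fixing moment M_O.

Resultant of the distributed load: 918.4 × 5.1 = 4683.84 N at 2.85 m from O.
ΣF_x = 0: O_x = 0.
ΣF_y = 0: O_y − 918.4·5.1 − 650 = 0 → O_y = 5334 N.
ΣM about O: M_O − (918.4·5.1)·2.85 − 650·5.3 = 0 → M_O = 16790 N·m.

O_x = 0, O_y = 5334 N, M_O = 16790 N·m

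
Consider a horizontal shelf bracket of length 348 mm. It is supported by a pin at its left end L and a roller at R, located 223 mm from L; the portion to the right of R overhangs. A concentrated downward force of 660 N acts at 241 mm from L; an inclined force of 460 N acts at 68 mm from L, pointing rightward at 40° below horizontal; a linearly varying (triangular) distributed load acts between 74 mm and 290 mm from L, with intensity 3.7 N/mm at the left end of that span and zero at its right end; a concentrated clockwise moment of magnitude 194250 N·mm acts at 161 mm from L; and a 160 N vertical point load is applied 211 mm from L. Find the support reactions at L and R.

L_x = -352.4 N, L_y = -572.2 N, R_y = 2088 N

Resultant of the triangular load: ½ × 3.7 × 216 = 399.6 N, acting at 146 mm from L (one-third of the span from the peak).
Moments about L: R_y·223 − 660·241 − 460·sin40°·68 − (½·3.7·216)·146 − 194250 − 160·211 = 0 → R_y = 465518/223 = 2087.52 ≈ 2088 N.
ΣF_y = 0: L_y + 2087.52 − 660 − 460·sin40° − ½·3.7·216 − 160 = 0 → L_y = -572.2 N.
ΣF_x = 0: L_x + 460·cos40° = 0 → L_x = -352.4 N.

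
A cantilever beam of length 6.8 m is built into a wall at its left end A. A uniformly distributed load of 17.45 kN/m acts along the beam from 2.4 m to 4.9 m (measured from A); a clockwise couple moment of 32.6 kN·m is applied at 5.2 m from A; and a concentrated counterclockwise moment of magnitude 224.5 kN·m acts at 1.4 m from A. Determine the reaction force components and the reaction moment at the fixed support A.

A_x = 0, A_y = 43.63 kN, M_A = -32.67 kN·m

Resultant of the distributed load: 17.45 × 2.5 = 43.625 kN at 3.65 m from A.
ΣF_x = 0: A_x = 0.
ΣF_y = 0: A_y − 17.45·2.5 = 0 → A_y = 43.63 kN.
ΣM about A: M_A − (17.45·2.5)·3.65 − 32.6 + 224.5 = 0 → M_A = -32.67 kN·m.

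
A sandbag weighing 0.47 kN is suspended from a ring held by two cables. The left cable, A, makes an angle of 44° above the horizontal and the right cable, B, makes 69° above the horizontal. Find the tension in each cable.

T_A = 0.1830 kN, T_B = 0.3673 kN

ΣF_x = 0: −T_A·cos44° + T_B·cos69° = 0 → T_B = 2.00727·T_A.
ΣF_y = 0: T_A·sin44° + T_B·sin69° = 0.47.
Substitute: T_A·(0.694658 + 2.00727·0.93358) = 0.47 → T_A = 0.182979 ≈ 0.1830 kN.
Then T_B = 2.00727 × 0.182979 = 0.3673 kN.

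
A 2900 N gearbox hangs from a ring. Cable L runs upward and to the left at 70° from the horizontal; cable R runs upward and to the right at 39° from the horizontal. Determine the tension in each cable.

T_L = 2384 N, T_R = 1049 N

ΣF_x = 0: −T_L·cos70° + T_R·cos39° = 0 → T_R = 0.440098·T_L.
ΣF_y = 0: T_L·sin70° + T_R·sin39° = 2900.
Substitute: T_L·(0.939693 + 0.440098·0.62932) = 2900 → T_L = 2383.58 ≈ 2384 N.
Then T_R = 0.440098 × 2383.58 = 1049 N.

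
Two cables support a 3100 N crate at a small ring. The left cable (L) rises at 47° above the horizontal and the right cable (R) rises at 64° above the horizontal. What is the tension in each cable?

T_L = 1456 N, T_R = 2265 N

ΣF_x = 0: −T_L·cos47° + T_R·cos64° = 0 → T_R = 1.55576·T_L.
ΣF_y = 0: T_L·sin47° + T_R·sin64° = 3100.
Substitute: T_L·(0.731354 + 1.55576·0.898794) = 3100 → T_L = 1455.63 ≈ 1456 N.
Then T_R = 1.55576 × 1455.63 = 2265 N.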